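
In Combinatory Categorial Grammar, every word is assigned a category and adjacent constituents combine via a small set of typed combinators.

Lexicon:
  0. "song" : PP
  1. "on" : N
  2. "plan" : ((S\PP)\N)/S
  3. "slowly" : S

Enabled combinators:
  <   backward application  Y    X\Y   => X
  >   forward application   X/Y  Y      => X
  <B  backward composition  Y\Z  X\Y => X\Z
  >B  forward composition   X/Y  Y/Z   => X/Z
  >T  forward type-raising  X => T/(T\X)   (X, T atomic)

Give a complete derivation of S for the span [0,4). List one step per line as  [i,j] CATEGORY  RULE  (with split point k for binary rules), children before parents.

[0,4] S   <
  [0,1] "song" : PP
  [1,4] S\PP   <
    [1,2] "on" : N
    [2,4] (S\PP)\N   >
      [2,3] "plan" : ((S\PP)\N)/S
      [3,4] "slowly" : S

[0,1] PP  lex  "song"
[1,2] N  lex  "on"
[2,3] ((S\PP)\N)/S  lex  "plan"
[3,4] S  lex  "slowly"
[2,4] (S\PP)\N  >  k=3
[1,4] S\PP  <  k=2
[0,4] S  <  k=1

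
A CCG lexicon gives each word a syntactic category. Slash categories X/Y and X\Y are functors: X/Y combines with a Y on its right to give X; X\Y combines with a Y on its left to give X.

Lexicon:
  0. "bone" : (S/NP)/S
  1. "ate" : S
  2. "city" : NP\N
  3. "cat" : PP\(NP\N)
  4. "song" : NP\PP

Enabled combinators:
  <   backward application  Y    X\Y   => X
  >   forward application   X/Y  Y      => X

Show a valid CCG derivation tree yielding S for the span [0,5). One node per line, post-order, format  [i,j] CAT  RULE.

[0,1] (S/NP)/S  lex  "bone"
[1,2] S  lex  "ate"
[0,2] S/NP  >  k=1
[2,3] NP\N  lex  "city"
[3,4] PP\(NP\N)  lex  "cat"
[2,4] PP  <  k=3
[4,5] NP\PP  lex  "song"
[2,5] NP  <  k=4
[0,5] S  >  k=2

[0,5] S   >
  [0,2] S/NP   >
    [0,1] "bone" : (S/NP)/S
    [1,2] "ate" : S
  [2,5] NP   <
    [2,4] PP   <
      [2,3] "city" : NP\N
      [3,4] "cat" : PP\(NP\N)
    [4,5] "song" : NP\PP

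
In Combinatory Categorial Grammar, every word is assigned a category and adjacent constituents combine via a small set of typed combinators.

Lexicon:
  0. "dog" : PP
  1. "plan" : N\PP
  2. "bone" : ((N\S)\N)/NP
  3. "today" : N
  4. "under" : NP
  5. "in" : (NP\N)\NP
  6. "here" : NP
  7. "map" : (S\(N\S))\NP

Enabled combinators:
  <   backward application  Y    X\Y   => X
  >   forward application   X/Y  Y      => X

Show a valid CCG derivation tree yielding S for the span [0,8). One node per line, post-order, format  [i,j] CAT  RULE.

[0,1] PP  lex  "dog"
[1,2] N\PP  lex  "plan"
[0,2] N  <  k=1
[2,3] ((N\S)\N)/NP  lex  "bone"
[3,4] N  lex  "today"
[4,5] NP  lex  "under"
[5,6] (NP\N)\NP  lex  "in"
[4,6] NP\N  <  k=5
[3,6] NP  <  k=4
[2,6] (N\S)\N  >  k=3
[0,6] N\S  <  k=2
[6,7] NP  lex  "here"
[7,8] (S\(N\S))\NP  lex  "map"
[6,8] S\(N\S)  <  k=7
[0,8] S  <  k=6

[0,8] S   <
  [0,6] N\S   <
    [0,2] N   <
      [0,1] "dog" : PP
      [1,2] "plan" : N\PP
    [2,6] (N\S)\N   >
      [2,3] "bone" : ((N\S)\N)/NP
      [3,6] NP   <
        [3,4] "today" : N
        [4,6] NP\N   <
          [4,5] "under" : NP
          [5,6] "in" : (NP\N)\NP
  [6,8] S\(N\S)   <
    [6,7] "here" : NP
    [7,8] "map" : (S\(N\S))\NP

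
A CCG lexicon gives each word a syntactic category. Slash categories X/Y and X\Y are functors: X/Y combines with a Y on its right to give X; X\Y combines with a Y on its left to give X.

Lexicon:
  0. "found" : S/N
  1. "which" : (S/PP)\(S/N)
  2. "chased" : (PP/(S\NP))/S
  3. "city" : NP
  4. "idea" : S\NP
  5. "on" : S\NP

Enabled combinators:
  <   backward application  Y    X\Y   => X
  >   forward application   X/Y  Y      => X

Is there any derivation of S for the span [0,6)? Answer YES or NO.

YES

[0,6] S   >
  [0,2] S/PP   <
    [0,1] "found" : S/N
    [1,2] "which" : (S/PP)\(S/N)
  [2,6] PP   >
    [2,5] PP/(S\NP)   >
      [2,3] "chased" : (PP/(S\NP))/S
      [3,5] S   <
        [3,4] "city" : NP
        [4,5] "idea" : S\NP
    [5,6] "on" : S\NP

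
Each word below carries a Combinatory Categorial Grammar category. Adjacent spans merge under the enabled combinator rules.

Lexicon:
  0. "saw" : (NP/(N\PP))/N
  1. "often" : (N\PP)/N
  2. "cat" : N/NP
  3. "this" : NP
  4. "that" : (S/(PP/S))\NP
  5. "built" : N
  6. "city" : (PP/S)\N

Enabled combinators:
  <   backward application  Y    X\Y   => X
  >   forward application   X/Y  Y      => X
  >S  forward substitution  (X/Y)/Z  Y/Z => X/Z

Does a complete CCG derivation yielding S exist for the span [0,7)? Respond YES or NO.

[0,7] S   >
  [0,5] S/(PP/S)   <
    [0,4] NP   >
      [0,2] NP/N   >S
        [0,1] "saw" : (NP/(N\PP))/N
        [1,2] "often" : (N\PP)/N
      [2,4] N   >
        [2,3] "cat" : N/NP
        [3,4] "this" : NP
    [4,5] "that" : (S/(PP/S))\NP
  [5,7] PP/S   <
    [5,6] "built" : N
    [6,7] "city" : (PP/S)\N

YES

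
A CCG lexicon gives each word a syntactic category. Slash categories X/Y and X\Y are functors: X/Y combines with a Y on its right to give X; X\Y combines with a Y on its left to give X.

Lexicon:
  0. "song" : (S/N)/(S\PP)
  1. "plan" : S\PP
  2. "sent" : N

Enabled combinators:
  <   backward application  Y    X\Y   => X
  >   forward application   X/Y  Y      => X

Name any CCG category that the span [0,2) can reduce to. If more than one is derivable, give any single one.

S/N

[0,3] S   >
  [0,2] S/N   >
    [0,1] "song" : (S/N)/(S\PP)
    [1,2] "plan" : S\PP
  [2,3] "sent" : N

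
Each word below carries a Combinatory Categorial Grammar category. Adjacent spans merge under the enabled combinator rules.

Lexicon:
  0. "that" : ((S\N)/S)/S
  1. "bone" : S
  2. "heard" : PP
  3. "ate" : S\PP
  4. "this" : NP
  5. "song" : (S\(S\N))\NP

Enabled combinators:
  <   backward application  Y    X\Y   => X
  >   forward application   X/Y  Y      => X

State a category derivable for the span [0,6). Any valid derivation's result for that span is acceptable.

[0,6] S   <
  [0,4] S\N   >
    [0,2] (S\N)/S   >
      [0,1] "that" : ((S\N)/S)/S
      [1,2] "bone" : S
    [2,4] S   <
      [2,3] "heard" : PP
      [3,4] "ate" : S\PP
  [4,6] S\(S\N)   <
    [4,5] "this" : NP
    [5,6] "song" : (S\(S\N))\NP

S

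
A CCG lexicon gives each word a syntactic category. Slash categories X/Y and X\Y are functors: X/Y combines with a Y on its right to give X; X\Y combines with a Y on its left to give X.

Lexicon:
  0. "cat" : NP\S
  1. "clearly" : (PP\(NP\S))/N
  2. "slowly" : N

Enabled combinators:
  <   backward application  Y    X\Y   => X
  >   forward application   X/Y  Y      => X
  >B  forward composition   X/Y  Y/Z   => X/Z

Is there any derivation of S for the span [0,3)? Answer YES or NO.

NP\S (PP\(NP\S))/N N
CKY chart[0,3] = {PP}; S ∉ chart

NO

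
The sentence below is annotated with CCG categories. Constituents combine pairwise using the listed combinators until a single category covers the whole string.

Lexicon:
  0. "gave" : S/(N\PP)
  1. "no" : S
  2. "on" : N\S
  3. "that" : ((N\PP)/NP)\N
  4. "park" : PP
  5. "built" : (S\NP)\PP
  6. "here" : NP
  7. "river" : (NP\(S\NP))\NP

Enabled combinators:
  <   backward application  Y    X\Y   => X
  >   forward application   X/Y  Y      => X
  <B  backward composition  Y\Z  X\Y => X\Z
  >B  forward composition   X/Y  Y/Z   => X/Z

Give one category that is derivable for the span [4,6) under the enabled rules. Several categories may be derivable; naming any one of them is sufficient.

S\NP

[0,8] S   >
  [0,4] S/NP   >B
    [0,1] "gave" : S/(N\PP)
    [1,4] (N\PP)/NP   <
      [1,3] N   <
        [1,2] "no" : S
        [2,3] "on" : N\S
      [3,4] "that" : ((N\PP)/NP)\N
  [4,8] NP   <
    [4,6] S\NP   <
      [4,5] "park" : PP
      [5,6] "built" : (S\NP)\PP
    [6,8] NP\(S\NP)   <
      [6,7] "here" : NP
      [7,8] "river" : (NP\(S\NP))\NP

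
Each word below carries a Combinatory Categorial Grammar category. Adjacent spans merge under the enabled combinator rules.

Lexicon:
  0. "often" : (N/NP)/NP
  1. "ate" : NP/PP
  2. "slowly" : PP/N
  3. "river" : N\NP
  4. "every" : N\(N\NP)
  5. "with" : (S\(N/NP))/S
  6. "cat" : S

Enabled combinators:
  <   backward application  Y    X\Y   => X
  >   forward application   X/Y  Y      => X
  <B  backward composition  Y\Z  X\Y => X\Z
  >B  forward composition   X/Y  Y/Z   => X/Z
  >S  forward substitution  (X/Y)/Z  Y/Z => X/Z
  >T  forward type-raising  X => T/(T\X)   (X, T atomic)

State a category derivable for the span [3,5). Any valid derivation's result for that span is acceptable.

N

[0,7] S   <
  [0,5] N/NP   >
    [0,1] "often" : (N/NP)/NP
    [1,5] NP   >
      [1,3] NP/N   >B
        [1,2] "ate" : NP/PP
        [2,3] "slowly" : PP/N
      [3,5] N   <
        [3,4] "river" : N\NP
        [4,5] "every" : N\(N\NP)
  [5,7] S\(N/NP)   >
    [5,6] "with" : (S\(N/NP))/S
    [6,7] "cat" : S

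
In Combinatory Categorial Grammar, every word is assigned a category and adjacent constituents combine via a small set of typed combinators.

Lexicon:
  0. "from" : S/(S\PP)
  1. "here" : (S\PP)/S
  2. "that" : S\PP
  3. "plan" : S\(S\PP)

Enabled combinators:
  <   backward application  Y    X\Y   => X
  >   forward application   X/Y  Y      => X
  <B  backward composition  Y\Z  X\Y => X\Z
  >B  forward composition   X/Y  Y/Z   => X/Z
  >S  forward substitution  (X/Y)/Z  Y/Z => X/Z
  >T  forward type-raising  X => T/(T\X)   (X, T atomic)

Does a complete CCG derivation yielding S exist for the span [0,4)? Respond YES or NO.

[0,4] S   >
  [0,1] "from" : S/(S\PP)
  [1,4] S\PP   >
    [1,2] "here" : (S\PP)/S
    [2,4] S   <
      [2,3] "that" : S\PP
      [3,4] "plan" : S\(S\PP)

YES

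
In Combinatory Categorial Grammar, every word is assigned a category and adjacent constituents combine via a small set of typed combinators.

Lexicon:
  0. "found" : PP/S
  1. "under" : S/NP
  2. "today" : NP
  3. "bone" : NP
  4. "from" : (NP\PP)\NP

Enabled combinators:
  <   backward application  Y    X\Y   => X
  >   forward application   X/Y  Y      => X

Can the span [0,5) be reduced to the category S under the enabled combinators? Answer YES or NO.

PP/S S/NP NP NP (NP\PP)\NP
CKY chart[0,5] = {NP}; S ∉ chart

NO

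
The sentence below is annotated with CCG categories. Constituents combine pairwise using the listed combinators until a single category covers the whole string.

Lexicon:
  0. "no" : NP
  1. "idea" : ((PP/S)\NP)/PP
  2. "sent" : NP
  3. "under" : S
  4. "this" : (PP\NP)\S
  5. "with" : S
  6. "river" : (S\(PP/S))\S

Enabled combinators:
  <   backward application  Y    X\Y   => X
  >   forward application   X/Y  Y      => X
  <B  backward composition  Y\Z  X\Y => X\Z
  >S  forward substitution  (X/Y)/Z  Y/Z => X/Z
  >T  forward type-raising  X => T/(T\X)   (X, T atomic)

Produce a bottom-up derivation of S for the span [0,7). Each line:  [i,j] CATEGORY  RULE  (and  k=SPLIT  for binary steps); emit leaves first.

[0,7] S   <
  [0,5] PP/S   <
    [0,1] "no" : NP
    [1,5] (PP/S)\NP   >
      [1,2] "idea" : ((PP/S)\NP)/PP
      [2,5] PP   >
        [2,3] PP/(PP\NP)   >T
          [2,3] "sent" : NP
        [3,5] PP\NP   <
          [3,4] "under" : S
          [4,5] "this" : (PP\NP)\S
  [5,7] S\(PP/S)   <
    [5,6] "with" : S
    [6,7] "river" : (S\(PP/S))\S

[0,1] NP  lex  "no"
[1,2] ((PP/S)\NP)/PP  lex  "idea"
[2,3] NP  lex  "sent"
[2,3] PP/(PP\NP)  >T
[3,4] S  lex  "under"
[4,5] (PP\NP)\S  lex  "this"
[3,5] PP\NP  <  k=4
[2,5] PP  >  k=3
[1,5] (PP/S)\NP  >  k=2
[0,5] PP/S  <  k=1
[5,6] S  lex  "with"
[6,7] (S\(PP/S))\S  lex  "river"
[5,7] S\(PP/S)  <  k=6
[0,7] S  <  k=5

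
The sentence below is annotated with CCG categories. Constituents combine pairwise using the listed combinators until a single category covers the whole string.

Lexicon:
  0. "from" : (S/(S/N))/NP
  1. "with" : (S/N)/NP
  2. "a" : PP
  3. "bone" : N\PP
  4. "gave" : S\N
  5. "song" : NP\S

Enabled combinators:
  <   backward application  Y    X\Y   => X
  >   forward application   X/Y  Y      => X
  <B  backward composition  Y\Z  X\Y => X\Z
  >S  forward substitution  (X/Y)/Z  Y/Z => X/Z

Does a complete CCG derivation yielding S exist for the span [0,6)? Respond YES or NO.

YES

[0,6] S   >
  [0,2] S/NP   >S
    [0,1] "from" : (S/(S/N))/NP
    [1,2] "with" : (S/N)/NP
  [2,6] NP   <
    [2,4] N   <
      [2,3] "a" : PP
      [3,4] "bone" : N\PP
    [4,6] NP\N   <B
      [4,5] "gave" : S\N
      [5,6] "song" : NP\S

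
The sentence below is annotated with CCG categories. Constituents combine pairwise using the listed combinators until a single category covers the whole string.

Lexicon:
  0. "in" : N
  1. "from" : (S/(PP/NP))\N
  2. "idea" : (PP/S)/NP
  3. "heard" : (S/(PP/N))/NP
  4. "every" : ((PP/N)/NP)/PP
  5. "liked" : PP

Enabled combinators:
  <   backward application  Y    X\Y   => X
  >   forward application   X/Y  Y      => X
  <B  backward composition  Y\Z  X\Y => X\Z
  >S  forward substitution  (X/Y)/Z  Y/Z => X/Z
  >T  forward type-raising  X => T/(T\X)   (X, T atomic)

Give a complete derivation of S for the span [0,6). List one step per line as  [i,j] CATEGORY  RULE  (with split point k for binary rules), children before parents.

[0,1] N  lex  "in"
[1,2] (S/(PP/NP))\N  lex  "from"
[0,2] S/(PP/NP)  <  k=1
[2,3] (PP/S)/NP  lex  "idea"
[3,4] (S/(PP/N))/NP  lex  "heard"
[4,5] ((PP/N)/NP)/PP  lex  "every"
[5,6] PP  lex  "liked"
[4,6] (PP/N)/NP  >  k=5
[3,6] S/NP  >S  k=4
[2,6] PP/NP  >S  k=3
[0,6] S  >  k=2

[0,6] S   >
  [0,2] S/(PP/NP)   <
    [0,1] "in" : N
    [1,2] "from" : (S/(PP/NP))\N
  [2,6] PP/NP   >S
    [2,3] "idea" : (PP/S)/NP
    [3,6] S/NP   >S
      [3,4] "heard" : (S/(PP/N))/NP
      [4,6] (PP/N)/NP   >
        [4,5] "every" : ((PP/N)/NP)/PP
        [5,6] "liked" : PP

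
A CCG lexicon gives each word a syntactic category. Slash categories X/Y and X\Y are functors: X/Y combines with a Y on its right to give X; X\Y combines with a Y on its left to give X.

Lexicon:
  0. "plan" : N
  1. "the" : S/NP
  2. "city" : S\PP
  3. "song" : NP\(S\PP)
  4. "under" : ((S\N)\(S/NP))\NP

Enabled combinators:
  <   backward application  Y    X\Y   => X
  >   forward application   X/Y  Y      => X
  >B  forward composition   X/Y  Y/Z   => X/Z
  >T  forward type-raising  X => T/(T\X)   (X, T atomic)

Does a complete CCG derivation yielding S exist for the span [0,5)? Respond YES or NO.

[0,5] S   <
  [0,1] "plan" : N
  [1,5] S\N   <
    [1,2] "the" : S/NP
    [2,5] (S\N)\(S/NP)   <
      [2,4] NP   <
        [2,3] "city" : S\PP
        [3,4] "song" : NP\(S\PP)
      [4,5] "under" : ((S\N)\(S/NP))\NP

YES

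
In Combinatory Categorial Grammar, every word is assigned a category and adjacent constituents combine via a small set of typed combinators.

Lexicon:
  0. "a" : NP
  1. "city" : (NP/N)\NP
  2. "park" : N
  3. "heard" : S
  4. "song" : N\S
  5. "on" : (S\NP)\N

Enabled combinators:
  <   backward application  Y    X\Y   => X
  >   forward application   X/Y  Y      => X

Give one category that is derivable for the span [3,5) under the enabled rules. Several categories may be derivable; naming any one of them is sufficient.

[0,6] S   <
  [0,3] NP   >
    [0,2] NP/N   <
      [0,1] "a" : NP
      [1,2] "city" : (NP/N)\NP
    [2,3] "park" : N
  [3,6] S\NP   <
    [3,5] N   <
      [3,4] "heard" : S
      [4,5] "song" : N\S
    [5,6] "on" : (S\NP)\N

N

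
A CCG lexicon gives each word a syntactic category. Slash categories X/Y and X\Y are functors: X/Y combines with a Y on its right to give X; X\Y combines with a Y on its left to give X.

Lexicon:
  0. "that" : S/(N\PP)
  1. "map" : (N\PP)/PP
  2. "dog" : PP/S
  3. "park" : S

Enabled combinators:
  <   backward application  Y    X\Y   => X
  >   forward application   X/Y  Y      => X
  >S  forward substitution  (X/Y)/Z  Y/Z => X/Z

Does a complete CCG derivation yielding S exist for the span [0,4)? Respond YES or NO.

YES

[0,4] S   >
  [0,1] "that" : S/(N\PP)
  [1,4] N\PP   >
    [1,2] "map" : (N\PP)/PP
    [2,4] PP   >
      [2,3] "dog" : PP/S
      [3,4] "park" : S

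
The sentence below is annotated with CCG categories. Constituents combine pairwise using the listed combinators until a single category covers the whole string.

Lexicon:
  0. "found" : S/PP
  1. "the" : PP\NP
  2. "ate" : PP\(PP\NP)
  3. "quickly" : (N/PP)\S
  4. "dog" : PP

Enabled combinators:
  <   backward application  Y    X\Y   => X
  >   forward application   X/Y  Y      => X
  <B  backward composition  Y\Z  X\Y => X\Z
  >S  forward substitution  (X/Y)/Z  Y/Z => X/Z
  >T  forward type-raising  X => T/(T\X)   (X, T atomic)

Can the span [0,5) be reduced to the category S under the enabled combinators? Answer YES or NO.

S/PP PP\NP PP\(PP\NP) (N/PP)\S PP
CKY chart[0,5] = {N, N/(N\N), NP/(NP\N), PP/(PP\N), S/(S\N)}; S ∉ chart

NO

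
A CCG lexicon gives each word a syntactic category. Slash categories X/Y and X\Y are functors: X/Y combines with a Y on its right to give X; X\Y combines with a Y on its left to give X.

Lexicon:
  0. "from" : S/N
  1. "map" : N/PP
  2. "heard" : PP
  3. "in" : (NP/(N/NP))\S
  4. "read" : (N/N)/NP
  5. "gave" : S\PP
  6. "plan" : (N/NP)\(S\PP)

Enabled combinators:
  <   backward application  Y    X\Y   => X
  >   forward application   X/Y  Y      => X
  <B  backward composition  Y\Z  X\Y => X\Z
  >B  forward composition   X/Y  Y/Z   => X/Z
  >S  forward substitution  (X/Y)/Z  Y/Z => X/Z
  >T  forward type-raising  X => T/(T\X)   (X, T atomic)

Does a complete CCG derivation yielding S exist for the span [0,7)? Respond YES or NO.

NO

S/N N/PP PP (NP/(N/NP))\S (N/N)/NP S\PP (N/NP)\(S\PP)
CKY chart[0,7] = {N/(N\NP), NP, NP/(NP\NP), PP/(PP\NP), S/(S\NP)}; S ∉ chart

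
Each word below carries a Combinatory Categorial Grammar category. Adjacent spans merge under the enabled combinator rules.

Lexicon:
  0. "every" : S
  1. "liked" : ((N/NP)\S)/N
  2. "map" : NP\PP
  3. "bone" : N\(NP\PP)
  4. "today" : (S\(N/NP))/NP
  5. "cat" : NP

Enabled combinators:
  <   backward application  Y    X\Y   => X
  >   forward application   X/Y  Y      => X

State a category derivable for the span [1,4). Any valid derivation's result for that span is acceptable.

(N/NP)\S

[0,6] S   <
  [0,4] N/NP   <
    [0,1] "every" : S
    [1,4] (N/NP)\S   >
      [1,2] "liked" : ((N/NP)\S)/N
      [2,4] N   <
        [2,3] "map" : NP\PP
        [3,4] "bone" : N\(NP\PP)
  [4,6] S\(N/NP)   >
    [4,5] "today" : (S\(N/NP))/NP
    [5,6] "cat" : NP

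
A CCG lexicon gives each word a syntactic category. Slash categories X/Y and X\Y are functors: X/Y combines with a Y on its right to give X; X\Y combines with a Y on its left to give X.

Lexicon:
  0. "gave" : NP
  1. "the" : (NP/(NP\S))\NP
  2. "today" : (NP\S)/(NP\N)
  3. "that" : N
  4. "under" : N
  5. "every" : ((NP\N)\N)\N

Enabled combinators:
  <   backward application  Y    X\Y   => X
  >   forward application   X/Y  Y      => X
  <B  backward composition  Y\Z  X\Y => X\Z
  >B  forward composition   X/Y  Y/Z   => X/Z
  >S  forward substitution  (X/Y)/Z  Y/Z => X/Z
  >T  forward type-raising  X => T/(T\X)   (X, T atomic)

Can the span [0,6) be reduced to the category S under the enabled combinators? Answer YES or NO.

NP (NP/(NP\S))\NP (NP\S)/(NP\N) N N ((NP\N)\N)\N
CKY chart[0,6] = {N/(N\NP), NP, NP/(NP\NP), PP/(PP\NP), S/(S\NP)}; S ∉ chart

NO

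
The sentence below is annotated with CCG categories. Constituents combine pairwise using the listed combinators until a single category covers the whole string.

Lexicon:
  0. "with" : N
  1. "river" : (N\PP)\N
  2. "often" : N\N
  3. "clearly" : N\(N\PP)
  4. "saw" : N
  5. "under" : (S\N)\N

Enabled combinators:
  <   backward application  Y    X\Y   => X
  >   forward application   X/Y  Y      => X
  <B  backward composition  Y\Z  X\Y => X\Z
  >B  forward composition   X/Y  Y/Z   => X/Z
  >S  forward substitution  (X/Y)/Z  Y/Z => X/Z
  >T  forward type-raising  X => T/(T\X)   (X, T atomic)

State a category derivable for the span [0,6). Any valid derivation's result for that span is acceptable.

[0,6] S   <
  [0,4] N   <
    [0,3] N\PP   <B
      [0,2] N\PP   <
        [0,1] "with" : N
        [1,2] "river" : (N\PP)\N
      [2,3] "often" : N\N
    [3,4] "clearly" : N\(N\PP)
  [4,6] S\N   <
    [4,5] "saw" : N
    [5,6] "under" : (S\N)\N

S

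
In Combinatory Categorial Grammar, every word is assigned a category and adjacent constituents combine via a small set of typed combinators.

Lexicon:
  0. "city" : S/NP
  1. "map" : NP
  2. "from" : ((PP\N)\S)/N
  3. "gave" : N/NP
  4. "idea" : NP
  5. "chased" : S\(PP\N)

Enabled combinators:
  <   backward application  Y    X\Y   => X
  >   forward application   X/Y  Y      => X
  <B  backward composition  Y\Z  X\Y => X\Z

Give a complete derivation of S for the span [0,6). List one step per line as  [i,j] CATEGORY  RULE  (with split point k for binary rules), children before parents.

[0,6] S   <
  [0,5] PP\N   <
    [0,2] S   >
      [0,1] "city" : S/NP
      [1,2] "map" : NP
    [2,5] (PP\N)\S   >
      [2,3] "from" : ((PP\N)\S)/N
      [3,5] N   >
        [3,4] "gave" : N/NP
        [4,5] "idea" : NP
  [5,6] "chased" : S\(PP\N)

[0,1] S/NP  lex  "city"
[1,2] NP  lex  "map"
[0,2] S  >  k=1
[2,3] ((PP\N)\S)/N  lex  "from"
[3,4] N/NP  lex  "gave"
[4,5] NP  lex  "idea"
[3,5] N  >  k=4
[2,5] (PP\N)\S  >  k=3
[0,5] PP\N  <  k=2
[5,6] S\(PP\N)  lex  "chased"
[0,6] S  <  k=5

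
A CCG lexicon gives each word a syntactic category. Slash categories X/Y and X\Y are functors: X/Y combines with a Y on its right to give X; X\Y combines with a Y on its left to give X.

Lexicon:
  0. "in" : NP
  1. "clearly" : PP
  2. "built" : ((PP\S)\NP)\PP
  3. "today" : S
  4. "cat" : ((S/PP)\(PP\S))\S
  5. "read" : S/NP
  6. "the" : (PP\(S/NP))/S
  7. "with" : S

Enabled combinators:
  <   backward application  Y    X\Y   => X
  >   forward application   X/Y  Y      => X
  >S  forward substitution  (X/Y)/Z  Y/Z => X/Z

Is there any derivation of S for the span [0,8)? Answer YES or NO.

YES

[0,8] S   >
  [0,5] S/PP   <
    [0,3] PP\S   <
      [0,1] "in" : NP
      [1,3] (PP\S)\NP   <
        [1,2] "clearly" : PP
        [2,3] "built" : ((PP\S)\NP)\PP
    [3,5] (S/PP)\(PP\S)   <
      [3,4] "today" : S
      [4,5] "cat" : ((S/PP)\(PP\S))\S
  [5,8] PP   <
    [5,6] "read" : S/NP
    [6,8] PP\(S/NP)   >
      [6,7] "the" : (PP\(S/NP))/S
      [7,8] "with" : S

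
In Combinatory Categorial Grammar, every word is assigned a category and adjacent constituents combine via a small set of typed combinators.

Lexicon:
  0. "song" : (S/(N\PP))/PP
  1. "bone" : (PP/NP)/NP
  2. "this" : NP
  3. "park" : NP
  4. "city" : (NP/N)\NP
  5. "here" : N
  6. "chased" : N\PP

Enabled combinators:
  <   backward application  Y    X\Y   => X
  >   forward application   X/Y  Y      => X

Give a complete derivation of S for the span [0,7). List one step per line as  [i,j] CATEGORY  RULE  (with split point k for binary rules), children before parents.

[0,1] (S/(N\PP))/PP  lex  "song"
[1,2] (PP/NP)/NP  lex  "bone"
[2,3] NP  lex  "this"
[1,3] PP/NP  >  k=2
[3,4] NP  lex  "park"
[4,5] (NP/N)\NP  lex  "city"
[3,5] NP/N  <  k=4
[5,6] N  lex  "here"
[3,6] NP  >  k=5
[1,6] PP  >  k=3
[0,6] S/(N\PP)  >  k=1
[6,7] N\PP  lex  "chased"
[0,7] S  >  k=6

[0,7] S   >
  [0,6] S/(N\PP)   >
    [0,1] "song" : (S/(N\PP))/PP
    [1,6] PP   >
      [1,3] PP/NP   >
        [1,2] "bone" : (PP/NP)/NP
        [2,3] "this" : NP
      [3,6] NP   >
        [3,5] NP/N   <
          [3,4] "park" : NP
          [4,5] "city" : (NP/N)\NP
        [5,6] "here" : N
  [6,7] "chased" : N\PP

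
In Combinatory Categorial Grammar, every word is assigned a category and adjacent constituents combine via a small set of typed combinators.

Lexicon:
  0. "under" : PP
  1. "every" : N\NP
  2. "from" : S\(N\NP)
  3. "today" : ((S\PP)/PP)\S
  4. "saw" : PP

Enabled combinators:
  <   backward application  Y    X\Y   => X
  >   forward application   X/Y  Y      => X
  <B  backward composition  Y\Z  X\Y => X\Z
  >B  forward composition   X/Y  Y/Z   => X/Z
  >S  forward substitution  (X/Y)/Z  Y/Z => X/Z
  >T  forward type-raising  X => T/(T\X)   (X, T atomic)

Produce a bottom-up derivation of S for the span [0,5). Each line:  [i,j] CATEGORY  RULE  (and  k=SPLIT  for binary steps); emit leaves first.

[0,5] S   >
  [0,4] S/PP   >B
    [0,1] S/(S\PP)   >T
      [0,1] "under" : PP
    [1,4] (S\PP)/PP   <
      [1,3] S   <
        [1,2] "every" : N\NP
        [2,3] "from" : S\(N\NP)
      [3,4] "today" : ((S\PP)/PP)\S
  [4,5] "saw" : PP

[0,1] PP  lex  "under"
[0,1] S/(S\PP)  >T
[1,2] N\NP  lex  "every"
[2,3] S\(N\NP)  lex  "from"
[1,3] S  <  k=2
[3,4] ((S\PP)/PP)\S  lex  "today"
[1,4] (S\PP)/PP  <  k=3
[0,4] S/PP  >B  k=1
[4,5] PP  lex  "saw"
[0,5] S  >  k=4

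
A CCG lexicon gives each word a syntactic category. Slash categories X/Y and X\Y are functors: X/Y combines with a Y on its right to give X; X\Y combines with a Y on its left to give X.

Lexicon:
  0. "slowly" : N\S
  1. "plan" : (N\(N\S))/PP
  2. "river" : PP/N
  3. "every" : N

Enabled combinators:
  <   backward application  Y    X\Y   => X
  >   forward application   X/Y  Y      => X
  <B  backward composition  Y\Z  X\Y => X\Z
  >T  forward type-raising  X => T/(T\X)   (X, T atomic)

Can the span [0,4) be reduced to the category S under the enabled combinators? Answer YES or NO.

NO

N\S (N\(N\S))/PP PP/N N
CKY chart[0,4] = {N, N/(N\N), NP/(NP\N), PP/(PP\N), S/(S\N)}; S ∉ chart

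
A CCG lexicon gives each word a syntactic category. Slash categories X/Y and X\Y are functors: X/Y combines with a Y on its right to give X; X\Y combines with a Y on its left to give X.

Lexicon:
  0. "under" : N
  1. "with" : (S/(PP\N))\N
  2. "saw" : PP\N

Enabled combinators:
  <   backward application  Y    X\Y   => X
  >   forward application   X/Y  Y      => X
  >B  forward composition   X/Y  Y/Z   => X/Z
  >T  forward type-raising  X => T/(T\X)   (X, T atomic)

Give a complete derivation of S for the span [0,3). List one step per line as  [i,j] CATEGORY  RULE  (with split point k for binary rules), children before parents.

[0,3] S   >
  [0,2] S/(PP\N)   <
    [0,1] "under" : N
    [1,2] "with" : (S/(PP\N))\N
  [2,3] "saw" : PP\N

[0,1] N  lex  "under"
[1,2] (S/(PP\N))\N  lex  "with"
[0,2] S/(PP\N)  <  k=1
[2,3] PP\N  lex  "saw"
[0,3] S  >  k=2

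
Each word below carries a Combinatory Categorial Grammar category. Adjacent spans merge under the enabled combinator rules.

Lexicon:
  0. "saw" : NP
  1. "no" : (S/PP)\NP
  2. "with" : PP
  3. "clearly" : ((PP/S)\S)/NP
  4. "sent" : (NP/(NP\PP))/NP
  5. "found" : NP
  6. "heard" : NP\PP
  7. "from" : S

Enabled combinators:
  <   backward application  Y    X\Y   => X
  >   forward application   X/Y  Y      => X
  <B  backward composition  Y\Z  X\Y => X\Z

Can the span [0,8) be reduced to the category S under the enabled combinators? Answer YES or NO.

NO

NP (S/PP)\NP PP ((PP/S)\S)/NP (NP/(NP\PP))/NP NP NP\PP S
CKY chart[0,8] = {PP}; S ∉ chart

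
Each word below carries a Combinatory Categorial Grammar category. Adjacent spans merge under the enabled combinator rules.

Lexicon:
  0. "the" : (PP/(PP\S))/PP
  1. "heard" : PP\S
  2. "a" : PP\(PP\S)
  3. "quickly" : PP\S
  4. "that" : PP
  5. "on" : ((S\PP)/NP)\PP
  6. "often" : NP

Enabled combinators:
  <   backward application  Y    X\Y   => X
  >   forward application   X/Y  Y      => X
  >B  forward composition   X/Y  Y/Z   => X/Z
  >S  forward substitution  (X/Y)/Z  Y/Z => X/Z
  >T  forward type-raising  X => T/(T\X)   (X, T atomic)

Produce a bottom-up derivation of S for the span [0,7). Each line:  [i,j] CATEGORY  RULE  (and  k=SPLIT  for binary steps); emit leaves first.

[0,1] (PP/(PP\S))/PP  lex  "the"
[1,2] PP\S  lex  "heard"
[2,3] PP\(PP\S)  lex  "a"
[1,3] PP  <  k=2
[0,3] PP/(PP\S)  >  k=1
[3,4] PP\S  lex  "quickly"
[0,4] PP  >  k=3
[4,5] PP  lex  "that"
[5,6] ((S\PP)/NP)\PP  lex  "on"
[4,6] (S\PP)/NP  <  k=5
[6,7] NP  lex  "often"
[4,7] S\PP  >  k=6
[0,7] S  <  k=4

[0,7] S   <
  [0,4] PP   >
    [0,3] PP/(PP\S)   >
      [0,1] "the" : (PP/(PP\S))/PP
      [1,3] PP   <
        [1,2] "heard" : PP\S
        [2,3] "a" : PP\(PP\S)
    [3,4] "quickly" : PP\S
  [4,7] S\PP   >
    [4,6] (S\PP)/NP   <
      [4,5] "that" : PP
      [5,6] "on" : ((S\PP)/NP)\PP
    [6,7] "often" : NP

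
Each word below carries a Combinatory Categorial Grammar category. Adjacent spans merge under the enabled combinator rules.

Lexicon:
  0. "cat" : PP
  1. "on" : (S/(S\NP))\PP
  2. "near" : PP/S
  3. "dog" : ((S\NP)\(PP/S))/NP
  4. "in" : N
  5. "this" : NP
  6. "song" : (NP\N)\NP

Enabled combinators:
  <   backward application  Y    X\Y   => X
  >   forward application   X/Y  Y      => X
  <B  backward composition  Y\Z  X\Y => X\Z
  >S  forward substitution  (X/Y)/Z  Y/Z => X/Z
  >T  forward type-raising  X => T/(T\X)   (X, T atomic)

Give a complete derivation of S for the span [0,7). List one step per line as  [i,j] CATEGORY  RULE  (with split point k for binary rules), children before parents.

[0,1] PP  lex  "cat"
[1,2] (S/(S\NP))\PP  lex  "on"
[0,2] S/(S\NP)  <  k=1
[2,3] PP/S  lex  "near"
[3,4] ((S\NP)\(PP/S))/NP  lex  "dog"
[4,5] N  lex  "in"
[4,5] NP/(NP\N)  >T
[5,6] NP  lex  "this"
[6,7] (NP\N)\NP  lex  "song"
[5,7] NP\N  <  k=6
[4,7] NP  >  k=5
[3,7] (S\NP)\(PP/S)  >  k=4
[2,7] S\NP  <  k=3
[0,7] S  >  k=2

[0,7] S   >
  [0,2] S/(S\NP)   <
    [0,1] "cat" : PP
    [1,2] "on" : (S/(S\NP))\PP
  [2,7] S\NP   <
    [2,3] "near" : PP/S
    [3,7] (S\NP)\(PP/S)   >
      [3,4] "dog" : ((S\NP)\(PP/S))/NP
      [4,7] NP   >
        [4,5] NP/(NP\N)   >T
          [4,5] "in" : N
        [5,7] NP\N   <
          [5,6] "this" : NP
          [6,7] "song" : (NP\N)\NP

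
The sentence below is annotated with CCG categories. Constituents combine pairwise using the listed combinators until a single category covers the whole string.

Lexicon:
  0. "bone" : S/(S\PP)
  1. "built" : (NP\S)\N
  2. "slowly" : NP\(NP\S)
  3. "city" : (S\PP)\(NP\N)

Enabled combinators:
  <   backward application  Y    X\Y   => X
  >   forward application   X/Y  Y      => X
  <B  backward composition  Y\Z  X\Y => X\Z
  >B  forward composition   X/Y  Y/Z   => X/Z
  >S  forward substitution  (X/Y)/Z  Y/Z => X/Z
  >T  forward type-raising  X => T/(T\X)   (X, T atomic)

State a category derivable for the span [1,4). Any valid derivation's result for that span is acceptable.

[0,4] S   >
  [0,1] "bone" : S/(S\PP)
  [1,4] S\PP   <
    [1,3] NP\N   <B
      [1,2] "built" : (NP\S)\N
      [2,3] "slowly" : NP\(NP\S)
    [3,4] "city" : (S\PP)\(NP\N)

S\PP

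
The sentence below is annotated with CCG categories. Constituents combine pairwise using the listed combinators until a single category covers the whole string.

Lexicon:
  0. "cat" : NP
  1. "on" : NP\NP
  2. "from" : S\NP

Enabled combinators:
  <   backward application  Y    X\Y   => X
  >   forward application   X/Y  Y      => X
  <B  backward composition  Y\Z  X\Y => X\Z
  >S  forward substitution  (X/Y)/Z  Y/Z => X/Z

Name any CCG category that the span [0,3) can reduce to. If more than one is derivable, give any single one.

[0,3] S   <
  [0,1] "cat" : NP
  [1,3] S\NP   <B
    [1,2] "on" : NP\NP
    [2,3] "from" : S\NP

S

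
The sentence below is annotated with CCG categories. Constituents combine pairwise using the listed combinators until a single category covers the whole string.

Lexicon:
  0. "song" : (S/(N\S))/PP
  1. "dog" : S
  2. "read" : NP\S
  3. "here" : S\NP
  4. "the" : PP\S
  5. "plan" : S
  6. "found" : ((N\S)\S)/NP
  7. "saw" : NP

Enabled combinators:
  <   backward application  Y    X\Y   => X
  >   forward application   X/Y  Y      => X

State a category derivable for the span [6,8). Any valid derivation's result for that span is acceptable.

(N\S)\S

[0,8] S   >
  [0,5] S/(N\S)   >
    [0,1] "song" : (S/(N\S))/PP
    [1,5] PP   <
      [1,4] S   <
        [1,3] NP   <
          [1,2] "dog" : S
          [2,3] "read" : NP\S
        [3,4] "here" : S\NP
      [4,5] "the" : PP\S
  [5,8] N\S   <
    [5,6] "plan" : S
    [6,8] (N\S)\S   >
      [6,7] "found" : ((N\S)\S)/NP
      [7,8] "saw" : NP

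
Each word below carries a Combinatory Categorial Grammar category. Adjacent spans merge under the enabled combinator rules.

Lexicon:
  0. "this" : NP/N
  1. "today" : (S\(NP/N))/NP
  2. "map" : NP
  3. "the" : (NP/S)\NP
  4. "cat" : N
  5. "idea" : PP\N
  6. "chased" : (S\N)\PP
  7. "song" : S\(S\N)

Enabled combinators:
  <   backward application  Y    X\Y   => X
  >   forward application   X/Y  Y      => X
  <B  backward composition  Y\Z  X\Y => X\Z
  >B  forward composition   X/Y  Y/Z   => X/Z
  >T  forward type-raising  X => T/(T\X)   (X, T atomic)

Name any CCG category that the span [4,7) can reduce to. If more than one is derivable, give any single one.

[0,8] S   <
  [0,1] "this" : NP/N
  [1,8] S\(NP/N)   >
    [1,2] "today" : (S\(NP/N))/NP
    [2,8] NP   >
      [2,4] NP/S   <
        [2,3] "map" : NP
        [3,4] "the" : (NP/S)\NP
      [4,8] S   <
        [4,7] S\N   <
          [4,6] PP   <
            [4,5] "cat" : N
            [5,6] "idea" : PP\N
          [6,7] "chased" : (S\N)\PP
        [7,8] "song" : S\(S\N)

S\N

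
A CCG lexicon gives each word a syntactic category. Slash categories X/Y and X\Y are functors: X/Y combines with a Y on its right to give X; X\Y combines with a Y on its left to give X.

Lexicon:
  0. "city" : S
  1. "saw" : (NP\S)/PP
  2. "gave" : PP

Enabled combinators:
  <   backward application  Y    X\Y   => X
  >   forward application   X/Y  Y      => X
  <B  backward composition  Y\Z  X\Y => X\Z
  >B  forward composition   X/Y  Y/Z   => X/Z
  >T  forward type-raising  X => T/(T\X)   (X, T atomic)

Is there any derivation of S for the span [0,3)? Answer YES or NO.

S (NP\S)/PP PP
CKY chart[0,3] = {N/(N\NP), NP, NP/(NP\NP), NP/(PP\PP), PP/(PP\NP), S/(S\NP)}; S ∉ chart

NO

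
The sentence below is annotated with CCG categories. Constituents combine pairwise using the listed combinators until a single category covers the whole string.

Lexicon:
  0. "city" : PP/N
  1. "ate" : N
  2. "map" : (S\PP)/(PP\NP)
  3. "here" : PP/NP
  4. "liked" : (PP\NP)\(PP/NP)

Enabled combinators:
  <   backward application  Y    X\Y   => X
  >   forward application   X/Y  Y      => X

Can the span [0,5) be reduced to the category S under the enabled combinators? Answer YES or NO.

YES

[0,5] S   <
  [0,2] PP   >
    [0,1] "city" : PP/N
    [1,2] "ate" : N
  [2,5] S\PP   >
    [2,3] "map" : (S\PP)/(PP\NP)
    [3,5] PP\NP   <
      [3,4] "here" : PP/NP
      [4,5] "liked" : (PP\NP)\(PP/NP)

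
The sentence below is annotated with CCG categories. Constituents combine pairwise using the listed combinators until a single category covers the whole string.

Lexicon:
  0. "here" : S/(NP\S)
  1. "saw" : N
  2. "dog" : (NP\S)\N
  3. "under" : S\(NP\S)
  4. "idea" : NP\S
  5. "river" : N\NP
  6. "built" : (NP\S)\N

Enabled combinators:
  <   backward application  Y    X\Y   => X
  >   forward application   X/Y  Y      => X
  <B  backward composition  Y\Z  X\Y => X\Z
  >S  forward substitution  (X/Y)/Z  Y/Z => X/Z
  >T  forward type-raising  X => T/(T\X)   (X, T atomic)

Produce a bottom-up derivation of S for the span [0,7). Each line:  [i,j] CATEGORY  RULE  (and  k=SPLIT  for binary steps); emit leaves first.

[0,7] S   >
  [0,1] "here" : S/(NP\S)
  [1,7] NP\S   <
    [1,6] N   <
      [1,4] S   >
        [1,2] S/(S\N)   >T
          [1,2] "saw" : N
        [2,4] S\N   <B
          [2,3] "dog" : (NP\S)\N
          [3,4] "under" : S\(NP\S)
      [4,6] N\S   <B
        [4,5] "idea" : NP\S
        [5,6] "river" : N\NP
    [6,7] "built" : (NP\S)\N

[0,1] S/(NP\S)  lex  "here"
[1,2] N  lex  "saw"
[1,2] S/(S\N)  >T
[2,3] (NP\S)\N  lex  "dog"
[3,4] S\(NP\S)  lex  "under"
[2,4] S\N  <B  k=3
[1,4] S  >  k=2
[4,5] NP\S  lex  "idea"
[5,6] N\NP  lex  "river"
[4,6] N\S  <B  k=5
[1,6] N  <  k=4
[6,7] (NP\S)\N  lex  "built"
[1,7] NP\S  <  k=6
[0,7] S  >  k=1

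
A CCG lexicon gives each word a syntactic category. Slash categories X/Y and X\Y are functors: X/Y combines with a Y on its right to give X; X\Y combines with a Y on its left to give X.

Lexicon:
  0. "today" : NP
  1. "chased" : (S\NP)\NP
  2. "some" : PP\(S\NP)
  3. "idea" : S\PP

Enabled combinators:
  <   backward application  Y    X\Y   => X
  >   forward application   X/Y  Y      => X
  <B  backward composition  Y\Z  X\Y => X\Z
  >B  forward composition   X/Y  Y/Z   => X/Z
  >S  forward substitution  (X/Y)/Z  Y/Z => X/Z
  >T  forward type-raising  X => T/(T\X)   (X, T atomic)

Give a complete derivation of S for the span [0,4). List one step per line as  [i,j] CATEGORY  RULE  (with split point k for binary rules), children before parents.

[0,1] NP  lex  "today"
[1,2] (S\NP)\NP  lex  "chased"
[2,3] PP\(S\NP)  lex  "some"
[1,3] PP\NP  <B  k=2
[3,4] S\PP  lex  "idea"
[1,4] S\NP  <B  k=3
[0,4] S  <  k=1

[0,4] S   <
  [0,1] "today" : NP
  [1,4] S\NP   <B
    [1,3] PP\NP   <B
      [1,2] "chased" : (S\NP)\NP
      [2,3] "some" : PP\(S\NP)
    [3,4] "idea" : S\PP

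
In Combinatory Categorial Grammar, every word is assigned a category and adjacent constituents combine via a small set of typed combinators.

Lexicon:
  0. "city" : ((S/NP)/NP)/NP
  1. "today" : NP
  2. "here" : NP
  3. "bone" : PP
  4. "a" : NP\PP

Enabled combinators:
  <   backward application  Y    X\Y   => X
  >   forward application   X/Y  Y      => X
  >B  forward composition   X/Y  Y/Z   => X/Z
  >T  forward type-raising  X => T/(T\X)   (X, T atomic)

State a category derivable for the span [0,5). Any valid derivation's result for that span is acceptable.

[0,5] S   >
  [0,3] S/NP   >
    [0,2] (S/NP)/NP   >
      [0,1] "city" : ((S/NP)/NP)/NP
      [1,2] "today" : NP
    [2,3] "here" : NP
  [3,5] NP   <
    [3,4] "bone" : PP
    [4,5] "a" : NP\PP

S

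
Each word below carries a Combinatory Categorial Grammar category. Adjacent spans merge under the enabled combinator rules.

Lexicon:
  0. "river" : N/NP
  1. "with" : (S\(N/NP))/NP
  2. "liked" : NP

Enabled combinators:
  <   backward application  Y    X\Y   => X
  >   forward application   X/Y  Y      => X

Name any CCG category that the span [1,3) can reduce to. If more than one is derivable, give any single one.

S\(N/NP)

[0,3] S   <
  [0,1] "river" : N/NP
  [1,3] S\(N/NP)   >
    [1,2] "with" : (S\(N/NP))/NP
    [2,3] "liked" : NP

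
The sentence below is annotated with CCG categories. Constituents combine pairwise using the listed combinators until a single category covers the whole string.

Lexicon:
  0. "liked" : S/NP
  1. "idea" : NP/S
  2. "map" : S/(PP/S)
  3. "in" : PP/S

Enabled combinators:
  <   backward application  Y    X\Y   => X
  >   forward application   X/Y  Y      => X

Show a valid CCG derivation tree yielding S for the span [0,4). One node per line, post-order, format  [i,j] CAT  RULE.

[0,4] S   >
  [0,1] "liked" : S/NP
  [1,4] NP   >
    [1,2] "idea" : NP/S
    [2,4] S   >
      [2,3] "map" : S/(PP/S)
      [3,4] "in" : PP/S

[0,1] S/NP  lex  "liked"
[1,2] NP/S  lex  "idea"
[2,3] S/(PP/S)  lex  "map"
[3,4] PP/S  lex  "in"
[2,4] S  >  k=3
[1,4] NP  >  k=2
[0,4] S  >  k=1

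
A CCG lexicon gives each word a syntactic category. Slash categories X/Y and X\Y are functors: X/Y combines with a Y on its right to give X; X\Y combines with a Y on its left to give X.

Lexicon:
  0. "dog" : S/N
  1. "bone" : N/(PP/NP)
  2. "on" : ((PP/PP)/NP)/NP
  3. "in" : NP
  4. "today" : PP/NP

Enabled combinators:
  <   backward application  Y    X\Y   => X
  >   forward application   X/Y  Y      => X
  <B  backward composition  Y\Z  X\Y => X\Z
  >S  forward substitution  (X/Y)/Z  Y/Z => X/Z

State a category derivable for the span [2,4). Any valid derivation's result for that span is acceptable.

[0,5] S   >
  [0,1] "dog" : S/N
  [1,5] N   >
    [1,2] "bone" : N/(PP/NP)
    [2,5] PP/NP   >S
      [2,4] (PP/PP)/NP   >
        [2,3] "on" : ((PP/PP)/NP)/NP
        [3,4] "in" : NP
      [4,5] "today" : PP/NP

(PP/PP)/NP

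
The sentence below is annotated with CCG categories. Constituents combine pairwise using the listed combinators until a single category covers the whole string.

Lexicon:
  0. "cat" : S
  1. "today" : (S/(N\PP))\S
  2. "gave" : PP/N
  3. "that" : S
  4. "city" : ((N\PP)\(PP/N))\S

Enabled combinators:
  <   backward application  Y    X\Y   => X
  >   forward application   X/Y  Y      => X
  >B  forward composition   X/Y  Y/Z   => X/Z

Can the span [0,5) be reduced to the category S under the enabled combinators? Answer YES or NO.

[0,5] S   >
  [0,2] S/(N\PP)   <
    [0,1] "cat" : S
    [1,2] "today" : (S/(N\PP))\S
  [2,5] N\PP   <
    [2,3] "gave" : PP/N
    [3,5] (N\PP)\(PP/N)   <
      [3,4] "that" : S
      [4,5] "city" : ((N\PP)\(PP/N))\S

YES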